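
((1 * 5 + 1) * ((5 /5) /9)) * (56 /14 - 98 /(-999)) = 8188 /2997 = 2.73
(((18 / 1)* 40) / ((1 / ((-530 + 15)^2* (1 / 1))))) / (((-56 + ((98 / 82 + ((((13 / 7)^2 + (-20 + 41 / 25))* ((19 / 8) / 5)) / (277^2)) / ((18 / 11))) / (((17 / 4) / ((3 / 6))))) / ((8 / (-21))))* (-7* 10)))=12255203206447200000 / 253228410252323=48395.85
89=89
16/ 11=1.45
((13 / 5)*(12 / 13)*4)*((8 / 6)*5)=64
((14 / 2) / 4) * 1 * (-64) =-112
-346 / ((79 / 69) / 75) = -1790550 / 79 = -22665.19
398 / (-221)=-398 / 221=-1.80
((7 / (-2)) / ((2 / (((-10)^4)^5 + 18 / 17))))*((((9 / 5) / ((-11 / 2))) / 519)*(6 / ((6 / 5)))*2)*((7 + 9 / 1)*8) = 4569600000000000000048384 / 32351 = 141250656857593273779.74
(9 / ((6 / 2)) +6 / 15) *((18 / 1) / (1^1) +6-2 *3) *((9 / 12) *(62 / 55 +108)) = 1377459 / 275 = 5008.94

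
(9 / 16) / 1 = 9 / 16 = 0.56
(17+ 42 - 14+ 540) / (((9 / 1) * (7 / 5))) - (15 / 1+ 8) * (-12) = 2257 / 7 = 322.43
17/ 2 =8.50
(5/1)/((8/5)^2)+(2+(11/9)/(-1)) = 1573/576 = 2.73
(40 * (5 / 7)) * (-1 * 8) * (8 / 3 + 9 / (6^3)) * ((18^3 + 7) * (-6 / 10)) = 15181400 / 7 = 2168771.43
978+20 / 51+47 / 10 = 501377 / 510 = 983.09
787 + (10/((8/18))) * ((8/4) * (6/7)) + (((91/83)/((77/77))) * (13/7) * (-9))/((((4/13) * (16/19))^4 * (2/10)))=-190098582247123/9747562496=-19502.17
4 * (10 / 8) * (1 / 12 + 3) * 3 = 185 / 4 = 46.25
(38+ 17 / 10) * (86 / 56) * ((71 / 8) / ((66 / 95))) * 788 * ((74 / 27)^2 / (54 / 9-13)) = -6210700494847 / 9430344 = -658586.84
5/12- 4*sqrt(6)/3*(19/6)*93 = -961.42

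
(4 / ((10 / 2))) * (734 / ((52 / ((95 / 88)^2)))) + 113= 6350403 / 50336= 126.16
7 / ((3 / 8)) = 56 / 3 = 18.67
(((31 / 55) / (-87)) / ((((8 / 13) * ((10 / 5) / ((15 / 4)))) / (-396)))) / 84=1209 / 12992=0.09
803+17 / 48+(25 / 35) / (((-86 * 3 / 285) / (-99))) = 12735461 / 14448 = 881.47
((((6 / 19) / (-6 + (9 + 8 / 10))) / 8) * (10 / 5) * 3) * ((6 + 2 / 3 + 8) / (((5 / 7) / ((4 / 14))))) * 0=0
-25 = -25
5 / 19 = 0.26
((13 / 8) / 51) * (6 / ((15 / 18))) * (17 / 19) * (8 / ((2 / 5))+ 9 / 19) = 15171 / 3610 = 4.20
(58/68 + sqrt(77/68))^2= (29 + sqrt(1309))^2/1156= 3.68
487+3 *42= 613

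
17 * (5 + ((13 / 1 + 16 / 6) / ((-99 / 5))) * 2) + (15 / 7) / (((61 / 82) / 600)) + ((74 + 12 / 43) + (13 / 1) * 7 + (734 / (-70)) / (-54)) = 106441785931 / 54532170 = 1951.91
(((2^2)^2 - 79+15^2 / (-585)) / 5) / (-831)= 824 / 54015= 0.02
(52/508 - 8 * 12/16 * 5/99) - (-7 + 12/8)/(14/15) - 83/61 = 31006103/7158228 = 4.33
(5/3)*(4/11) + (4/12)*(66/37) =1466/1221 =1.20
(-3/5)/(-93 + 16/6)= 9/1355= 0.01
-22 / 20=-11 / 10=-1.10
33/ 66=1/ 2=0.50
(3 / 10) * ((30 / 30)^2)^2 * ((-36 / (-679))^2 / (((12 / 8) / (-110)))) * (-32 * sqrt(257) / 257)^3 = 934281216 * sqrt(257) / 30451297009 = 0.49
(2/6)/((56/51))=17/56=0.30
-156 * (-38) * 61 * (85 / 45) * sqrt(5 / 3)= 2049112 * sqrt(15) / 9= 881797.41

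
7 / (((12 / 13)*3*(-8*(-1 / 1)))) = 0.32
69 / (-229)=-69 / 229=-0.30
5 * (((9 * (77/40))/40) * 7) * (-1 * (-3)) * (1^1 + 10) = 160083/320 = 500.26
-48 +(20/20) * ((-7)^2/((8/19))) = 547/8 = 68.38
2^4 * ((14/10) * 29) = 3248/5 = 649.60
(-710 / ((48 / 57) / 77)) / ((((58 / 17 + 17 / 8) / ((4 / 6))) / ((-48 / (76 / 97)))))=360603320 / 753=478888.87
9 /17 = 0.53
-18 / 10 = -9 / 5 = -1.80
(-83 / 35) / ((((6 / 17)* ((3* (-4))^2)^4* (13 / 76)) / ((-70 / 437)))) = 1411 / 96423395328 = 0.00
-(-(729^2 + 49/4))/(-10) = -2125813/40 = -53145.32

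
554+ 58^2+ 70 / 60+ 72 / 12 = 23551 / 6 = 3925.17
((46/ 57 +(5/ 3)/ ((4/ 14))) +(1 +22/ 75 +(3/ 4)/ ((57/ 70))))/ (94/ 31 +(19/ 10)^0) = 130386/ 59375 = 2.20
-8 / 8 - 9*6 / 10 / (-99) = -52 / 55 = -0.95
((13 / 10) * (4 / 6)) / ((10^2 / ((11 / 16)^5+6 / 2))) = 0.03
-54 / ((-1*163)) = 54 / 163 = 0.33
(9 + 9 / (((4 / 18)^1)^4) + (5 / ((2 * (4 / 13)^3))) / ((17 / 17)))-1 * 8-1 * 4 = 482993 / 128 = 3773.38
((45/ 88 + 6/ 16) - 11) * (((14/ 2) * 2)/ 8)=-17.70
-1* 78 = -78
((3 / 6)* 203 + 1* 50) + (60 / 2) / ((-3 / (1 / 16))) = 1207 / 8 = 150.88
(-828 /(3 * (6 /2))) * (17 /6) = -782 /3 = -260.67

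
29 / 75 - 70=-5221 / 75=-69.61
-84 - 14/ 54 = -2275/ 27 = -84.26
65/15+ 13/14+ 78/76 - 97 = -36194/399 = -90.71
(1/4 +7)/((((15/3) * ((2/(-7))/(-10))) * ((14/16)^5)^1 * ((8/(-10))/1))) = -296960/2401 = -123.68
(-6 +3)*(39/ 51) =-39/ 17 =-2.29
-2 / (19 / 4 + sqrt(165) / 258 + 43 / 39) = -47881704 / 140105231 + 348816* sqrt(165) / 1541157541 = -0.34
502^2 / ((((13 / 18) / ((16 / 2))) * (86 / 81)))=2629136.54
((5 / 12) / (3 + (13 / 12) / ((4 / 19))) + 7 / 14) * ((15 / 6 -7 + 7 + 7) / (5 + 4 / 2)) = 8189 / 10948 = 0.75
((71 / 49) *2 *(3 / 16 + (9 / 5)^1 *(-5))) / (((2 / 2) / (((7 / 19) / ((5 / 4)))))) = -10011 / 1330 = -7.53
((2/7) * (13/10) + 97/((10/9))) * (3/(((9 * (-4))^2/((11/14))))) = 67507/423360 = 0.16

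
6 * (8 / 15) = 16 / 5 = 3.20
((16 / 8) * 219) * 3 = 1314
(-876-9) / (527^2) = -885 / 277729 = -0.00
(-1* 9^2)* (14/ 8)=-567/ 4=-141.75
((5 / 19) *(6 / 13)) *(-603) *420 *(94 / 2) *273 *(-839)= 6291684995400 / 19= 331141315547.37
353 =353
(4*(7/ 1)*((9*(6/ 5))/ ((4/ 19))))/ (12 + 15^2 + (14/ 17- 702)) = -122094/ 39455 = -3.09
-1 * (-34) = 34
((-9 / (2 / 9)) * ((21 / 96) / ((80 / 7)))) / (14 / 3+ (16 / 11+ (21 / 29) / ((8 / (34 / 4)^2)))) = -3798333 / 62037280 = -0.06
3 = 3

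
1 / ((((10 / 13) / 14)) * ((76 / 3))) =273 / 380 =0.72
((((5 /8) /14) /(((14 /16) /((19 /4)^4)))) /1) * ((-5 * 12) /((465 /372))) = -1954815 /1568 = -1246.69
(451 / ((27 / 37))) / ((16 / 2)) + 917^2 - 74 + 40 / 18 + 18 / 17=3087768407 / 3672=840895.54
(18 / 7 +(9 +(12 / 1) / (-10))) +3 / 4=1557 / 140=11.12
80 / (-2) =-40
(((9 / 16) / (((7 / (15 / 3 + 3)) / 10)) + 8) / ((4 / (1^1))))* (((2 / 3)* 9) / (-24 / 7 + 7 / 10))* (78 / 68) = -9.10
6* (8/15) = 16/5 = 3.20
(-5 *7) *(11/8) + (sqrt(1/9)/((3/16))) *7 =-2569/72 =-35.68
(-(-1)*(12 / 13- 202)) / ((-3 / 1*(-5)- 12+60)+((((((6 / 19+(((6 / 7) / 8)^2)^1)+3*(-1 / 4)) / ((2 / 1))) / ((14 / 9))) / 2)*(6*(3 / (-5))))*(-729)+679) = -5451340160 / 15282344051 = -0.36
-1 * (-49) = 49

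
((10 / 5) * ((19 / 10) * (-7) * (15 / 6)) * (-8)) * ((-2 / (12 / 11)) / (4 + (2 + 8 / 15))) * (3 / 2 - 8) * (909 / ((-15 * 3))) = -274417 / 14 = -19601.21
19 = 19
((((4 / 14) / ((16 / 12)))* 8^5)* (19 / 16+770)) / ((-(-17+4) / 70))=379054080 / 13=29158006.15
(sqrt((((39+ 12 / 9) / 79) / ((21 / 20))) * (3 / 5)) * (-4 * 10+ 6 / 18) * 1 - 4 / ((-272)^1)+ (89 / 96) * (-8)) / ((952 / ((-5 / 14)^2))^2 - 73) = -233750 * sqrt(1659) / 24754552004529 - 471875 / 3551285941578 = -0.00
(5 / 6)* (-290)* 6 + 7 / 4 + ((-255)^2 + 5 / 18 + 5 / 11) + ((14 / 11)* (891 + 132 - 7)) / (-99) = 92295539 / 1452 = 63564.42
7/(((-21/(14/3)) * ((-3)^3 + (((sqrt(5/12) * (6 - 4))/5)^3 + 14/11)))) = 605 * sqrt(15)/57921483 + 1167375/19307161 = 0.06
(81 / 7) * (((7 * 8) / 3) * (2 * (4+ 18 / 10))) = 12528 / 5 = 2505.60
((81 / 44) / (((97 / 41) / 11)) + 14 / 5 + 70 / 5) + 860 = 1717597 / 1940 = 885.36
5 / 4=1.25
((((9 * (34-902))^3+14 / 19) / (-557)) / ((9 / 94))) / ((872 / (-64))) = -6811741294643936 / 10381923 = -656115566.90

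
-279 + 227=-52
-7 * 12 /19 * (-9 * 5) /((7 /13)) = 7020 /19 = 369.47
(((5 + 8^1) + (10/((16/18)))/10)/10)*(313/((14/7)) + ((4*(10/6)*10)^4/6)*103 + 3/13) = 48418262379085/101088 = 478971414.80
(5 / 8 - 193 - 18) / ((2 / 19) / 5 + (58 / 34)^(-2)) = -134463285 / 233096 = -576.86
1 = 1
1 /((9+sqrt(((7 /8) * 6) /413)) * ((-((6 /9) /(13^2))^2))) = -45497673 /6371+85683 * sqrt(177) /12742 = -7051.91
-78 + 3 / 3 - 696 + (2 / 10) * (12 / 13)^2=-653041 / 845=-772.83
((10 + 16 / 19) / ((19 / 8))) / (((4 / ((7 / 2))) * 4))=721 / 722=1.00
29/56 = 0.52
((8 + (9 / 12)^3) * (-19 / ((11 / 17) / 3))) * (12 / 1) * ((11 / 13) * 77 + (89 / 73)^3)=-12060007674057 / 20228884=-596177.61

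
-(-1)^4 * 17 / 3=-17 / 3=-5.67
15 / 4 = 3.75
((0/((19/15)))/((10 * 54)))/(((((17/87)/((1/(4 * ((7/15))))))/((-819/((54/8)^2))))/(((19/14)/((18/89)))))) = 0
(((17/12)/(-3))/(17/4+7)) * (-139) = 2363/405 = 5.83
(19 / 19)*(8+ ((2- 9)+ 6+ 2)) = 9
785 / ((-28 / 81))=-63585 / 28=-2270.89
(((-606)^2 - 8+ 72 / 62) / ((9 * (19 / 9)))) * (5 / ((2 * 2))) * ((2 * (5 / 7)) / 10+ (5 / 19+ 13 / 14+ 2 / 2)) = 4418455365 / 78337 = 56403.17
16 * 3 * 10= 480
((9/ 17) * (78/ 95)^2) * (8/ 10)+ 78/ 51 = 1392274/ 767125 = 1.81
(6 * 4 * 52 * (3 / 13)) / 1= 288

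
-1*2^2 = -4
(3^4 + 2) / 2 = 83 / 2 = 41.50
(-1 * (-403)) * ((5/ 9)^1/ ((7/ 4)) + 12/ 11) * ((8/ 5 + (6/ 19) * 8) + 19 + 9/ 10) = 16323112/ 1197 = 13636.69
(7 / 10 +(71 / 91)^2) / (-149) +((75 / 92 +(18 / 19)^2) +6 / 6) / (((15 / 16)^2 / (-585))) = -184980171305751 / 102448143070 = -1805.60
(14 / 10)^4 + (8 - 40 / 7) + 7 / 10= 59739 / 8750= 6.83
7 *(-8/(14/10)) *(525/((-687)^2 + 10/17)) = -357000/8023483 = -0.04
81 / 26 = 3.12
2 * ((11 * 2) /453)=44 /453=0.10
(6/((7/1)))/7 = 6/49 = 0.12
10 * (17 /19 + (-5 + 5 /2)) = -305 /19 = -16.05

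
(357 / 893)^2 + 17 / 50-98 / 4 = -478472971 / 19936225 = -24.00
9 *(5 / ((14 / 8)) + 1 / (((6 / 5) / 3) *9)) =395 / 14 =28.21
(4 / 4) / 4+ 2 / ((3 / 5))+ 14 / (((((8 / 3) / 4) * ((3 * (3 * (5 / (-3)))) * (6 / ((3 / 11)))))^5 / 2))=1385038599979 / 386522400000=3.58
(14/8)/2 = 7/8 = 0.88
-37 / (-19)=1.95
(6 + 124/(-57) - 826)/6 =-23432/171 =-137.03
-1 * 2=-2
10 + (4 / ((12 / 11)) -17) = -10 / 3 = -3.33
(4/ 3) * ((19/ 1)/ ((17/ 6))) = 152/ 17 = 8.94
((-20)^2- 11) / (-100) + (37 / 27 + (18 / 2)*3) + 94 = 319897 / 2700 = 118.48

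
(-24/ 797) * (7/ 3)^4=-0.89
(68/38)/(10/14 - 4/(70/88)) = -1190/2869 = -0.41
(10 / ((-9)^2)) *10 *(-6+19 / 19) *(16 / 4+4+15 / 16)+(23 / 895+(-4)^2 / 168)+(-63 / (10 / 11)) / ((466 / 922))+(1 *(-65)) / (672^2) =-162864770534927 / 847539624960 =-192.16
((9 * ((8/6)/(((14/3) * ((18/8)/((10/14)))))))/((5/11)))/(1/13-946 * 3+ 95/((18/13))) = -20592/31752931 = -0.00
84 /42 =2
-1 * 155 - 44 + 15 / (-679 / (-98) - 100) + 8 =-249083 / 1303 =-191.16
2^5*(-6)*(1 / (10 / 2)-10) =9408 / 5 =1881.60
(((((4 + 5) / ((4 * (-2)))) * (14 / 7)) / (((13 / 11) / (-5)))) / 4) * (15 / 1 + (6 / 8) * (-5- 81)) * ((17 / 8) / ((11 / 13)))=-295.84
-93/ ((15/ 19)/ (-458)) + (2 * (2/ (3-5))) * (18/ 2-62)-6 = 270262/ 5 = 54052.40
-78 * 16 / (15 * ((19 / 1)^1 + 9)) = -104 / 35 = -2.97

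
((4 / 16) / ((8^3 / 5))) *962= 2405 / 1024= 2.35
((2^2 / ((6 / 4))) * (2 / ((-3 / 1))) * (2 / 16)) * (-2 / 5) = 4 / 45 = 0.09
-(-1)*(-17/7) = -17/7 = -2.43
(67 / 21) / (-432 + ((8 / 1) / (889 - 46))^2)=-15871161 / 2149002128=-0.01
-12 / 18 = -2 / 3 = -0.67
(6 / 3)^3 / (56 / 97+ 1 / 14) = 10864 / 881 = 12.33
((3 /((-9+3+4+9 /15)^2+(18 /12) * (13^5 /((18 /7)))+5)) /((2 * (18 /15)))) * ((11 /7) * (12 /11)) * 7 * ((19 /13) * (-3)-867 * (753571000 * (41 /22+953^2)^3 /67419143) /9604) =-3968122967256526842943464958461375 /75800732319791334427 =-52349401461131.56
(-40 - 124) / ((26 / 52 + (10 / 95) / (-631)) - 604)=3932392 / 14470727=0.27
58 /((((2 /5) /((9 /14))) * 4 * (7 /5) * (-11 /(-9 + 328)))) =-189225 /392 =-482.72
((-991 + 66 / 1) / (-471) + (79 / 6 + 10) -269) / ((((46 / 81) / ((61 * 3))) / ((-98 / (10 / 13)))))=144608074065 / 14444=10011636.25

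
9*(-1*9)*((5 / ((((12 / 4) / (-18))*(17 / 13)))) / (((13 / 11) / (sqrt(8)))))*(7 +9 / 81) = 380160*sqrt(2) / 17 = 31625.14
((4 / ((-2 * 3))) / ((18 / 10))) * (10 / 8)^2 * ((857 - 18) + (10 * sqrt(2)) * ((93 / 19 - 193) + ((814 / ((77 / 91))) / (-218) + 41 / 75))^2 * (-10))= -104875 / 216 + 2222777442763240 * sqrt(2) / 1042236963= 3015605.93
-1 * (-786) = 786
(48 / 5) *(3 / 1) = 144 / 5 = 28.80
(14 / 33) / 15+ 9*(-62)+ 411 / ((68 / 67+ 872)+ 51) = -17085387349 / 30644955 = -557.53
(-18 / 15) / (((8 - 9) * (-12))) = -1 / 10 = -0.10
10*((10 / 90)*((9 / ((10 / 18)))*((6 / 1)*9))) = 972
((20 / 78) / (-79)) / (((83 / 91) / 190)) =-13300 / 19671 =-0.68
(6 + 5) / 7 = 11 / 7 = 1.57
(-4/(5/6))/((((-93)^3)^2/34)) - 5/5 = -1.00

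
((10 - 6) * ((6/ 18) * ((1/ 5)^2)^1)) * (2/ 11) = 8/ 825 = 0.01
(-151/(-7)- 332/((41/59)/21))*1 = -2873245/287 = -10011.31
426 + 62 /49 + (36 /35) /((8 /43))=212069 /490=432.79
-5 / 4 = -1.25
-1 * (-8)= 8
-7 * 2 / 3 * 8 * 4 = -448 / 3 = -149.33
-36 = -36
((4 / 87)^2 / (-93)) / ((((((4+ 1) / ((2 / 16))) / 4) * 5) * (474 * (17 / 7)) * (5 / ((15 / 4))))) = -7 / 23634013275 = -0.00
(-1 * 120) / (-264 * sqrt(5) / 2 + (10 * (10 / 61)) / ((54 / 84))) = 1152900 / 328201189 + 59677398 * sqrt(5) / 328201189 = 0.41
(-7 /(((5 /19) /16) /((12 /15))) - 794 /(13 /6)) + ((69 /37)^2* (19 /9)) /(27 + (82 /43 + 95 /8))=-4411501337156 /6241852825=-706.76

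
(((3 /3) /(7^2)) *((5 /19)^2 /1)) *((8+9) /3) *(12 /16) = 425 /70756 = 0.01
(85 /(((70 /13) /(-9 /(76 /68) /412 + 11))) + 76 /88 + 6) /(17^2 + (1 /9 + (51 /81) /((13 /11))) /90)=3431160501795 /5503003152416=0.62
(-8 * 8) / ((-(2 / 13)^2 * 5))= 2704 / 5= 540.80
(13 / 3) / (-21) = -13 / 63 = -0.21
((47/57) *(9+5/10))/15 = 47/90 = 0.52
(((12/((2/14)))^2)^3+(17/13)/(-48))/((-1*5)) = -219209971728367/3120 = -70259606323.19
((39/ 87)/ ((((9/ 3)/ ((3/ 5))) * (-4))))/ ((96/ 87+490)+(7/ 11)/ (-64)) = -2288/ 50130825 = -0.00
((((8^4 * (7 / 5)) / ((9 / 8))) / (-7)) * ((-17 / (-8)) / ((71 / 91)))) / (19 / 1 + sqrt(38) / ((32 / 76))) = -15597568 / 60705 + 1949696 * sqrt(38) / 60705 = -58.95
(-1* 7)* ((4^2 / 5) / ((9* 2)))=-56 / 45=-1.24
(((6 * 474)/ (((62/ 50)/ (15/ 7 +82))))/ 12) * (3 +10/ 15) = 412775/ 7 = 58967.86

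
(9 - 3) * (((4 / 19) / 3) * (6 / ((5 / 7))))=336 / 95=3.54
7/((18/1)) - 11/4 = -85/36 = -2.36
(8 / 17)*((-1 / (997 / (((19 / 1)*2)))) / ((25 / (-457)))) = 138928 / 423725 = 0.33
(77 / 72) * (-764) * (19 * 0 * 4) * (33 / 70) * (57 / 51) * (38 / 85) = 0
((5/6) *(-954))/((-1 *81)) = 9.81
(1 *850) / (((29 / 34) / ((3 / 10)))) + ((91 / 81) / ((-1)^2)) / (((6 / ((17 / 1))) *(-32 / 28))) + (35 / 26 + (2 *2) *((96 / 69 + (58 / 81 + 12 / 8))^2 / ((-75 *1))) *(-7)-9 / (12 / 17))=454777301176919 / 1570175895600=289.63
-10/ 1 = -10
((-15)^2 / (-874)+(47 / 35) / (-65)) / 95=-552953 / 188893250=-0.00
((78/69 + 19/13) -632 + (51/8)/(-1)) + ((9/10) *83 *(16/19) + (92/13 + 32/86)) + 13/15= -3309910051/5862792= -564.56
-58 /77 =-0.75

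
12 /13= 0.92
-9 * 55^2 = -27225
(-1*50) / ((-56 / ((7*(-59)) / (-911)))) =0.40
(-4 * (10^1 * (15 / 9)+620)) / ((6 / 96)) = -122240 / 3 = -40746.67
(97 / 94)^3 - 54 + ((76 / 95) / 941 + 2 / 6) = -616279186517 / 11723693160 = -52.57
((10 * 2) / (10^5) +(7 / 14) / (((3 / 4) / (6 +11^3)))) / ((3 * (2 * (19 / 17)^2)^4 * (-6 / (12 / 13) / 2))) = -93265897913442323 / 39741537515940000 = -2.35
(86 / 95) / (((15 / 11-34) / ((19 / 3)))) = -946 / 5385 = -0.18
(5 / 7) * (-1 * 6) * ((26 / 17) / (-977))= 780 / 116263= 0.01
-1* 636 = -636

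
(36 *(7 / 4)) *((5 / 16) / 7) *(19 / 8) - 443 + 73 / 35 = -1945371 / 4480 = -434.23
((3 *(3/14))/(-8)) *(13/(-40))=117/4480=0.03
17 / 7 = 2.43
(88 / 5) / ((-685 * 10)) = -44 / 17125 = -0.00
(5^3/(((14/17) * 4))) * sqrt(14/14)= 2125/56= 37.95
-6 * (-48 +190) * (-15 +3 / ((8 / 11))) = 18531 / 2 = 9265.50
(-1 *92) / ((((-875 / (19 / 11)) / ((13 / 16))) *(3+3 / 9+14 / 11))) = 897 / 28000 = 0.03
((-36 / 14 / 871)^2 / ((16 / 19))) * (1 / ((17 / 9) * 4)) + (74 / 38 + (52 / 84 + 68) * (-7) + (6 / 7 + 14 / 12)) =-274544912364277 / 576336533136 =-476.36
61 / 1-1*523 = -462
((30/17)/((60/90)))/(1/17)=45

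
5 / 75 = 1 / 15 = 0.07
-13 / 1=-13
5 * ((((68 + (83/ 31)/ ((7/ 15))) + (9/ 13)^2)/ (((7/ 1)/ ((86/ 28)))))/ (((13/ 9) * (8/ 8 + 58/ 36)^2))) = 853185718620/ 51603788509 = 16.53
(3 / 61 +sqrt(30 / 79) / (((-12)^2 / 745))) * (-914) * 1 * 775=-263860375 * sqrt(2370) / 5688 - 2125050 / 61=-2293173.94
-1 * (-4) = 4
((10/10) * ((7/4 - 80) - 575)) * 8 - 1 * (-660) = -4566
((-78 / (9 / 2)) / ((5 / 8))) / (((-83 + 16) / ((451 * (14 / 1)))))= 2626624 / 1005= 2613.56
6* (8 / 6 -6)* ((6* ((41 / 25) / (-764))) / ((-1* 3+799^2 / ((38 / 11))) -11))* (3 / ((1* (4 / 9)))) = 441693 / 33529472225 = 0.00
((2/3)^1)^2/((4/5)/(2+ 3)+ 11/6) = 200/897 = 0.22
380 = 380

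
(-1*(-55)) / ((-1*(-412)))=0.13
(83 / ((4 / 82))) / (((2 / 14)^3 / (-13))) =-15173977 / 2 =-7586988.50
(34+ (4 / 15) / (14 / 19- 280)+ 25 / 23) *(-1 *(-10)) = 64227382 / 183057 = 350.86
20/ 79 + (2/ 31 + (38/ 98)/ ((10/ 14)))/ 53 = 1202161/ 4542895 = 0.26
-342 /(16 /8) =-171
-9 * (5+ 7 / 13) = -648 / 13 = -49.85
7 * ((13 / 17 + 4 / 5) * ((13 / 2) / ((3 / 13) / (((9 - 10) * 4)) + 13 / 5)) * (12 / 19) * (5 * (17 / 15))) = 66248 / 661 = 100.22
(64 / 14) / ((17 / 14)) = 64 / 17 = 3.76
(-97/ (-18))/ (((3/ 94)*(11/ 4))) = 18236/ 297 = 61.40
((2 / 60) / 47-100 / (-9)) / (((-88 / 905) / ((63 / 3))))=-5413891 / 2256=-2399.77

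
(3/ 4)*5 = 15/ 4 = 3.75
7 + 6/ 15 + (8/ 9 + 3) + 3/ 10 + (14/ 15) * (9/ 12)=12.29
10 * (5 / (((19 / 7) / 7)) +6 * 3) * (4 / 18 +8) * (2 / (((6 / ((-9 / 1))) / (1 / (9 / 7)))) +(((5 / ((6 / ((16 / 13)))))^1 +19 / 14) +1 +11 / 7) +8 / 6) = 468913210 / 46683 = 10044.62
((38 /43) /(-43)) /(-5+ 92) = -38 /160863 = -0.00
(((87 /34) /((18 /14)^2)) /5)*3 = 1421 /1530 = 0.93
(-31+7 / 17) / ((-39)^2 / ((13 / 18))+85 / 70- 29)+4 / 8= 96011 / 197846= 0.49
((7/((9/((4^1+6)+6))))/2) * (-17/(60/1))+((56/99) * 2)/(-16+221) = -107002/60885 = -1.76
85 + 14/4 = 177/2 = 88.50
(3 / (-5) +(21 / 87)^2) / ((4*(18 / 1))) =-1139 / 151380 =-0.01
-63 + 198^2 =39141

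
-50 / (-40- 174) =25 / 107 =0.23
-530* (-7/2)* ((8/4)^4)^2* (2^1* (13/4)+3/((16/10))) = 3977120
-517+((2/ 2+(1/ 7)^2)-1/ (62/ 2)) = -783822/ 1519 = -516.01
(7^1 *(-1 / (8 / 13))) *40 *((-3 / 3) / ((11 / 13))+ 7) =-29120 / 11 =-2647.27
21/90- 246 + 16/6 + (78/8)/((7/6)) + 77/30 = -48757/210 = -232.18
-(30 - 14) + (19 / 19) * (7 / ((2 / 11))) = 45 / 2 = 22.50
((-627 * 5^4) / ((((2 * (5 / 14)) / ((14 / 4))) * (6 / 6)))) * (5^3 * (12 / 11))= -261843750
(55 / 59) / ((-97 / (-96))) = 5280 / 5723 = 0.92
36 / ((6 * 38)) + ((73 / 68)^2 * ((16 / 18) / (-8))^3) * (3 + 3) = 1584197 / 10674504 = 0.15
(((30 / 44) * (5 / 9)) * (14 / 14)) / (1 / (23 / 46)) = 25 / 132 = 0.19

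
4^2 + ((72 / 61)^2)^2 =248407312 / 13845841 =17.94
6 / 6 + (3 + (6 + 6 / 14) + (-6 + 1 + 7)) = 87 / 7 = 12.43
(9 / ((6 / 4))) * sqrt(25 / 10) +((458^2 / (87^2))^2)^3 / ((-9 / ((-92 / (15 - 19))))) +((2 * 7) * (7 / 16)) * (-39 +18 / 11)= -172423449788117719535151177943676195 / 148921092303586156713520152 +3 * sqrt(10)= -1157817510.66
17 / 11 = 1.55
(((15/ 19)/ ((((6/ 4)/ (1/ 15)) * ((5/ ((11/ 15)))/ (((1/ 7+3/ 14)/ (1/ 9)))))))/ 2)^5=161051/ 4161579589300000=0.00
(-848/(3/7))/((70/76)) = -32224/15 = -2148.27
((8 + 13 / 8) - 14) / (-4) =35 / 32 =1.09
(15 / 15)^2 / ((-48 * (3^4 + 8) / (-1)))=1 / 4272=0.00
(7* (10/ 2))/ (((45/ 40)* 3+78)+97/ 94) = 2632/ 6197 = 0.42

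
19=19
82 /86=41 /43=0.95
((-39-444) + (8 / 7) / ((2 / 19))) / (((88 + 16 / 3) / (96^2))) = -2284416 / 49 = -46620.73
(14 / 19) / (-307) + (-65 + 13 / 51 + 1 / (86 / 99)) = -1627019263 / 25583538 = -63.60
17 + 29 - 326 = -280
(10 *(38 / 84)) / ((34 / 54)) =855 / 119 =7.18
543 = 543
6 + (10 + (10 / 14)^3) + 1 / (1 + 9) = 56473 / 3430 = 16.46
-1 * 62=-62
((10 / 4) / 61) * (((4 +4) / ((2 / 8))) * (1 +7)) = 640 / 61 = 10.49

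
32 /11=2.91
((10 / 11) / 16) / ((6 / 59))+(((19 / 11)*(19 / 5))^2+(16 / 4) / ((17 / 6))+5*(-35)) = -320764139 / 2468400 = -129.95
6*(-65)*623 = -242970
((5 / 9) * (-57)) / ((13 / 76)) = -7220 / 39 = -185.13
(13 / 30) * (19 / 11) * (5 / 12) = 247 / 792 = 0.31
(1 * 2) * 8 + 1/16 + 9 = 401/16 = 25.06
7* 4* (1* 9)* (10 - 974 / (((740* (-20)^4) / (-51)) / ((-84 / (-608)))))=5669024859351 / 2249600000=2520.01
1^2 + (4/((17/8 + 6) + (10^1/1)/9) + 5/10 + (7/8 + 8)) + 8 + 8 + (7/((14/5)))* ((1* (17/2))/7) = 158769/5320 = 29.84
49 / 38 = 1.29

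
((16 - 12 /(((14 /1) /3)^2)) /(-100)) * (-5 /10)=757 /9800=0.08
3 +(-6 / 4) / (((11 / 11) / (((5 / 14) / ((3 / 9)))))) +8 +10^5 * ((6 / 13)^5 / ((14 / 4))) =6318450059 / 10396204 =607.77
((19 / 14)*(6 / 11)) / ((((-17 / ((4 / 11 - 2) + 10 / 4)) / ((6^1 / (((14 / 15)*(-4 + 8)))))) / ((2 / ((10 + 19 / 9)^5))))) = -2877753015 / 6203300971449428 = -0.00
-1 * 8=-8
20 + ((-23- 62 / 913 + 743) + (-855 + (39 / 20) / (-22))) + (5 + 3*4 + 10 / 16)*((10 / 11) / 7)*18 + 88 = 3590401 / 255640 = 14.04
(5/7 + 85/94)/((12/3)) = 1065/2632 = 0.40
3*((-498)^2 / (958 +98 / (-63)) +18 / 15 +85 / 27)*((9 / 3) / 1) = 76594439 / 32280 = 2372.81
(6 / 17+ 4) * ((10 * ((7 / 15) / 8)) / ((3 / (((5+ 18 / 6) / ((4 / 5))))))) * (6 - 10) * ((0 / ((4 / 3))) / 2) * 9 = 0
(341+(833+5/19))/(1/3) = 66933/19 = 3522.79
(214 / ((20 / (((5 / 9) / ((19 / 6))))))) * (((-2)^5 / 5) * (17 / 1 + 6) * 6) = -157504 / 95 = -1657.94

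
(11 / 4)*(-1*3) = -33 / 4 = -8.25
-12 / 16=-3 / 4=-0.75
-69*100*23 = -158700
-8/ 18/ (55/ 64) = -256/ 495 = -0.52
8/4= 2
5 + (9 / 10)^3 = 5729 / 1000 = 5.73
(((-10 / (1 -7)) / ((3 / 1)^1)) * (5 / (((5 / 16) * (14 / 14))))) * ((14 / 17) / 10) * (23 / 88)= 322 / 1683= 0.19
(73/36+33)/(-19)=-1261/684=-1.84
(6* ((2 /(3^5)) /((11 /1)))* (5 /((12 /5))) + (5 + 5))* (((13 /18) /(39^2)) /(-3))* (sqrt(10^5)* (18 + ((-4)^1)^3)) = 61536500* sqrt(10) /8444007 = 23.05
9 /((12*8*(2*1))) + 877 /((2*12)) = 7025 /192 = 36.59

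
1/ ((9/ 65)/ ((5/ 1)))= 325/ 9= 36.11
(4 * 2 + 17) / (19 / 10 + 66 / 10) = 50 / 17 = 2.94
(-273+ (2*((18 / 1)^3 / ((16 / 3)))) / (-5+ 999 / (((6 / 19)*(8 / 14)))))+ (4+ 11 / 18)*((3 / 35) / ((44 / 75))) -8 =-7630184033 / 27257384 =-279.93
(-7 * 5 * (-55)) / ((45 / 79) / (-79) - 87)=-12013925 / 543012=-22.12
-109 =-109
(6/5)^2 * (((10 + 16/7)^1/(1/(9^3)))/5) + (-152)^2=22472984/875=25683.41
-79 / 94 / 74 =-79 / 6956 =-0.01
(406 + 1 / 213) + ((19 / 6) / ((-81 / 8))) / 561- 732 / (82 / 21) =86724881525 / 396836253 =218.54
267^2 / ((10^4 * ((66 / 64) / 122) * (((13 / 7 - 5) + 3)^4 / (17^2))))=4023287770908 / 6875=585205493.95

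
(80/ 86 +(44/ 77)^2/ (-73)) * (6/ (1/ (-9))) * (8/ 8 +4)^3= -6248.88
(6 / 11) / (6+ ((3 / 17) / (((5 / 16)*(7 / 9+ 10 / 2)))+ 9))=2210 / 61171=0.04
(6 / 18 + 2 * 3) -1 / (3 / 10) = 3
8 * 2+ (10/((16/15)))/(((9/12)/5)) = 157/2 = 78.50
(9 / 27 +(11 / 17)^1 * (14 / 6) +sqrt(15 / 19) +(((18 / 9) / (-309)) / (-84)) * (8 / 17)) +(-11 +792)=sqrt(285) / 19 +86357779 / 110313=783.73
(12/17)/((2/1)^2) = 3/17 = 0.18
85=85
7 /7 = 1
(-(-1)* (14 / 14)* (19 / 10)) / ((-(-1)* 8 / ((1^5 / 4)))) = 19 / 320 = 0.06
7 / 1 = 7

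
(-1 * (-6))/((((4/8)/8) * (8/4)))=48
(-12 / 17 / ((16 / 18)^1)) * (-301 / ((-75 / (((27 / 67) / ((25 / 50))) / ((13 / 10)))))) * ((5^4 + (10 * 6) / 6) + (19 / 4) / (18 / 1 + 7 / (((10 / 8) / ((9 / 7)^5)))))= -1867640733189 / 1488221956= -1254.95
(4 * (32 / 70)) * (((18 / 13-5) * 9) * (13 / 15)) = -9024 / 175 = -51.57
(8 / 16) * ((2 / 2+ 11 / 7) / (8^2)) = 9 / 448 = 0.02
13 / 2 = 6.50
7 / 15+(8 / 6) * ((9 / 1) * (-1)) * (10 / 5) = -353 / 15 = -23.53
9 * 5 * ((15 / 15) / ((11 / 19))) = 855 / 11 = 77.73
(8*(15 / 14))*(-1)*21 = -180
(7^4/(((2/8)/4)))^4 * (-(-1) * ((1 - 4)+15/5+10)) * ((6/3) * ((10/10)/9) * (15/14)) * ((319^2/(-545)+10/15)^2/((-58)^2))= 14395241896431901843744587776/269781867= 53358819317652293672.30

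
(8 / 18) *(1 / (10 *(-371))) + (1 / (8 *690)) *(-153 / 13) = -0.00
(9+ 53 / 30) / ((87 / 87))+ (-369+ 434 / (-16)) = -46243 / 120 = -385.36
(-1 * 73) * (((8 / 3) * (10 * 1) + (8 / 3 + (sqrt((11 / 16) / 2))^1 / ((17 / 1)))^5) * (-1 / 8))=127906824805073 * sqrt(22) / 7537191616512 + 30672711118357 / 20782697472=1555.47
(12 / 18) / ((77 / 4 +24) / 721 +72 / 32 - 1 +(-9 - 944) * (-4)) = 2884 / 16496379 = 0.00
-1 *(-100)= 100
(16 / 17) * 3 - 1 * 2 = 14 / 17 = 0.82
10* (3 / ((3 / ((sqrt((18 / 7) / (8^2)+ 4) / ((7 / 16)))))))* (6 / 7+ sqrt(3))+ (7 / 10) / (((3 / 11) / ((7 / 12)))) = 120.45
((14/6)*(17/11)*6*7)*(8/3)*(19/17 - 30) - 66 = -387122/33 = -11730.97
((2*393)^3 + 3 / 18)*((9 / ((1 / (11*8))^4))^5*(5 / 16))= 6949981525516214952400913900409433391315964018032640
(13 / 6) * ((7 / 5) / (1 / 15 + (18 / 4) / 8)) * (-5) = -24.11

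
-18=-18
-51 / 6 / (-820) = 17 / 1640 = 0.01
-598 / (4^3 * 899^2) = -299 / 25862432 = -0.00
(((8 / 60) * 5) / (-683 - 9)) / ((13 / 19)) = -19 / 13494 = -0.00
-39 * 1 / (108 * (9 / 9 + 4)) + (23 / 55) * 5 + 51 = 104977 / 1980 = 53.02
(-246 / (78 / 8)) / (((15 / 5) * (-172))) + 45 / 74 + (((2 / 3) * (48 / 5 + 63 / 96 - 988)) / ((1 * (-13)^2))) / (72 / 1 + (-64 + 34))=1531786271 / 2710300320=0.57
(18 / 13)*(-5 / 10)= -9 / 13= -0.69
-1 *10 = -10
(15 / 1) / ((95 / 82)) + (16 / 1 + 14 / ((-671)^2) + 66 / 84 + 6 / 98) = 24978046025 / 838348742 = 29.79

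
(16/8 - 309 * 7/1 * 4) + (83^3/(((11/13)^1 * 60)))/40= -220926769/26400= -8368.44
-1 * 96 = -96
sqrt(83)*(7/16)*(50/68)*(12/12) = 175*sqrt(83)/544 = 2.93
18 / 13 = 1.38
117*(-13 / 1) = -1521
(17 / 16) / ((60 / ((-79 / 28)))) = -1343 / 26880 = -0.05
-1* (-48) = 48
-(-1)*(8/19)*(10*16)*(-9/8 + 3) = 2400/19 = 126.32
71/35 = 2.03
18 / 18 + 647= 648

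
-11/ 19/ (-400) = 11/ 7600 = 0.00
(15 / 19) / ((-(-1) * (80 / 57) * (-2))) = -9 / 32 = -0.28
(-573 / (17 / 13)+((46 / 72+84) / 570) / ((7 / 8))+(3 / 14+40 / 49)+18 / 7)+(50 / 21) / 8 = -3710131133 / 8546580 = -434.11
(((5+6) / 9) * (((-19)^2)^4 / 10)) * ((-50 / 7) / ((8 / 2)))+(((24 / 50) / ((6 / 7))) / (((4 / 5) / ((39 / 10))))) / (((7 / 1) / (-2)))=-23352399186289 / 6300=-3706730029.57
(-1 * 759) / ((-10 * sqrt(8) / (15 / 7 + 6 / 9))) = 14927 * sqrt(2) / 280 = 75.39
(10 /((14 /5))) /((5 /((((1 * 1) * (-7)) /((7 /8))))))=-40 /7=-5.71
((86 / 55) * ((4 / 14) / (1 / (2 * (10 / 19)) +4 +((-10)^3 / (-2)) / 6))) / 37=2064 / 15091153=0.00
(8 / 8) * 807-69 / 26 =804.35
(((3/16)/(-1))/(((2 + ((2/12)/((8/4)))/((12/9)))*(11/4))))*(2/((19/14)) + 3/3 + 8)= -796/2299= -0.35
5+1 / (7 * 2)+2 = 99 / 14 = 7.07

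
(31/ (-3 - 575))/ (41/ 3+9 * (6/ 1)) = -93/ 117334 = -0.00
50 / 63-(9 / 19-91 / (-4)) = -107395 / 4788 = -22.43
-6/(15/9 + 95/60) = -24/13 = -1.85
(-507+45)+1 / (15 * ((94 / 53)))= -651367 / 1410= -461.96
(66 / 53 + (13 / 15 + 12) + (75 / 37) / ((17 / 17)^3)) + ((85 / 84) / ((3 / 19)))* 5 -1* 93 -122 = -412182373 / 2470860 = -166.82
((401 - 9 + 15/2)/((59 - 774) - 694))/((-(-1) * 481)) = -799/1355458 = -0.00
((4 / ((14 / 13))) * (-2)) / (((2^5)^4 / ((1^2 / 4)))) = -13 / 7340032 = -0.00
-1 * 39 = -39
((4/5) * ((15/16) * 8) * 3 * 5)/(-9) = -10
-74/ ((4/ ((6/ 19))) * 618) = -37/ 3914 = -0.01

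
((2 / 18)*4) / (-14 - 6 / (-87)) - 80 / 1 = -72749 / 909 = -80.03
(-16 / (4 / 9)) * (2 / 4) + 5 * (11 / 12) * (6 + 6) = 37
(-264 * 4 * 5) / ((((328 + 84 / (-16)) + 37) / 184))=-3886080 / 1439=-2700.54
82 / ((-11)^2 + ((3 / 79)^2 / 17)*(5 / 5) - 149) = -2.93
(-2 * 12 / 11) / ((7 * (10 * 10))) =-6 / 1925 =-0.00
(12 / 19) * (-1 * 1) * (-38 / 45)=8 / 15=0.53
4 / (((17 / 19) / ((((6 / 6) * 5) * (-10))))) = -3800 / 17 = -223.53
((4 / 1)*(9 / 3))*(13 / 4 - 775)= -9261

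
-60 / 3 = -20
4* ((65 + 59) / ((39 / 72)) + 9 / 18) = 917.69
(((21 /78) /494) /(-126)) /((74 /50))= -25 /8554104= -0.00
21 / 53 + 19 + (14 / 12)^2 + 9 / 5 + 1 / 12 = 53998 / 2385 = 22.64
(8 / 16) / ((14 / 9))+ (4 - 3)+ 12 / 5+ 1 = 661 / 140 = 4.72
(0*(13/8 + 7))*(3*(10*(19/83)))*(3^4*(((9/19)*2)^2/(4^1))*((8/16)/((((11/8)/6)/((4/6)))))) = 0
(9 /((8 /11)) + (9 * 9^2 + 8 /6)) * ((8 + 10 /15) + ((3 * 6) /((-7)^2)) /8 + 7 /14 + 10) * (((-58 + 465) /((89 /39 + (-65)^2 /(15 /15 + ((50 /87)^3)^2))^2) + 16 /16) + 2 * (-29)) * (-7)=115706823198414329259927505199951857166875 /20322735319627565515913898862706688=5693467.02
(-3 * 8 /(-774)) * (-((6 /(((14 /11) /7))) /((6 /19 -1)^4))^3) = -106053197661974170476 /1001817660266683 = -105860.78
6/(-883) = -6/883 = -0.01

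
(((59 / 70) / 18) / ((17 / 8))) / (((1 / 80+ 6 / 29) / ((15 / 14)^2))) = 0.12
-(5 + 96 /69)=-147 /23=-6.39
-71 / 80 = -0.89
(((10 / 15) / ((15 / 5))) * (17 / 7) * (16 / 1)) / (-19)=-544 / 1197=-0.45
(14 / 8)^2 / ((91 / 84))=147 / 52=2.83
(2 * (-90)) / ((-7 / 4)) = 720 / 7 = 102.86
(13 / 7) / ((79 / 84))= 156 / 79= 1.97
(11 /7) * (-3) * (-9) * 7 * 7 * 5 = 10395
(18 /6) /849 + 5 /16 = 1431 /4528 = 0.32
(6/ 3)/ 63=2/ 63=0.03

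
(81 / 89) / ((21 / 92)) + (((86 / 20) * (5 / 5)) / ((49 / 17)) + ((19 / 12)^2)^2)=5318968957 / 452148480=11.76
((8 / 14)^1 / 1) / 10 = 0.06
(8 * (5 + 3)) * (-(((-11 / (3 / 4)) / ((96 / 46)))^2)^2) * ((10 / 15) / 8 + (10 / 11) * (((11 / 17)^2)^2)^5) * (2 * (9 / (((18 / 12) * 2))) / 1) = -16681843536775993659534559632670201 / 213323378072117786555815233288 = -78199.79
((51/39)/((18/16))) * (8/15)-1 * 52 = -90172/1755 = -51.38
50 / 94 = 25 / 47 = 0.53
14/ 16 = 7/ 8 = 0.88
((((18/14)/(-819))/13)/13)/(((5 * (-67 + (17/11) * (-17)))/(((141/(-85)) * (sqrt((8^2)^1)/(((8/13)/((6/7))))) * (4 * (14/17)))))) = -4136/3410322825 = -0.00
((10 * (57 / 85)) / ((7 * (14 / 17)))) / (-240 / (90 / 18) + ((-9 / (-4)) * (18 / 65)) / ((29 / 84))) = -35815 / 1422274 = -0.03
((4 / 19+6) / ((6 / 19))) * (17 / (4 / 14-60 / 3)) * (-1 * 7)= 49147 / 414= 118.71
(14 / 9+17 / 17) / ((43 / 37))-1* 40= -14629 / 387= -37.80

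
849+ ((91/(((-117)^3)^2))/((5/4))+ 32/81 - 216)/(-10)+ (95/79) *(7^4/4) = 2482250774427435631/1558830553382700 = 1592.38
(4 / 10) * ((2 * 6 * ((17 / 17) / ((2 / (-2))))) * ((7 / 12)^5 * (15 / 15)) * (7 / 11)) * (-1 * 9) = 117649 / 63360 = 1.86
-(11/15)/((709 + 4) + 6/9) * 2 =-22/10705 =-0.00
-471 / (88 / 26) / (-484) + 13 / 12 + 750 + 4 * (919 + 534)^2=539571685949 / 63888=8445587.37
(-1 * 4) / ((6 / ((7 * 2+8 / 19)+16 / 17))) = -3308 / 323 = -10.24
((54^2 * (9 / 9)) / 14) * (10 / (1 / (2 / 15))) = 1944 / 7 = 277.71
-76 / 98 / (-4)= 19 / 98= 0.19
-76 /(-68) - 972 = -970.88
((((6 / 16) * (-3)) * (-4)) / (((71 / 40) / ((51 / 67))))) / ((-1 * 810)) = -34 / 14271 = -0.00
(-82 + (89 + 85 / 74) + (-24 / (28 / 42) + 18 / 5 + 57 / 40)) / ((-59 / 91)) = 3074253 / 87320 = 35.21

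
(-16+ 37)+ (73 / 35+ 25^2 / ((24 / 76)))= 420473 / 210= 2002.25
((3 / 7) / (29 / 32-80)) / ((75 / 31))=-992 / 442925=-0.00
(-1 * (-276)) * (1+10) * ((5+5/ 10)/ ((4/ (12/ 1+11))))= 192027/ 2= 96013.50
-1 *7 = -7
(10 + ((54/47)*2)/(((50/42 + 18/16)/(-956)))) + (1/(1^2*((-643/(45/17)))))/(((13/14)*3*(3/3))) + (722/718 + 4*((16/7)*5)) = -5823909216264673/6528947771437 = -892.01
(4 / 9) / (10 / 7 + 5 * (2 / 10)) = 28 / 153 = 0.18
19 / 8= 2.38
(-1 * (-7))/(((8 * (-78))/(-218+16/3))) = 2233/936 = 2.39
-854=-854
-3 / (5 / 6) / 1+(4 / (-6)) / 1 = -64 / 15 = -4.27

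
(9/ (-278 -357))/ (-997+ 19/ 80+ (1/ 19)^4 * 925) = 18766224/ 1319765313347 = 0.00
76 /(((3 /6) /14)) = 2128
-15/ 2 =-7.50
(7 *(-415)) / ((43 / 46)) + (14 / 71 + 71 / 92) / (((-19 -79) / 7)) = -12220468387 / 3932264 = -3107.74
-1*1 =-1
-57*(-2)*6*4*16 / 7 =43776 / 7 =6253.71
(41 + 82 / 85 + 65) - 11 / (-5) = 9279 / 85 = 109.16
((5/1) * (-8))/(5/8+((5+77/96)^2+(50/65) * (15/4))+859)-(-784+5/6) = 504497185591/644212734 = 783.12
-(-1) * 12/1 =12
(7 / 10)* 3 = 21 / 10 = 2.10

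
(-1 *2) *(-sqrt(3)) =2 *sqrt(3) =3.46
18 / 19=0.95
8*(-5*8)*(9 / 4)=-720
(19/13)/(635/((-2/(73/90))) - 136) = -684/184171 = -0.00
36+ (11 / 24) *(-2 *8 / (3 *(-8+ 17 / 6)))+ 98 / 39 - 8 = 37462 / 1209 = 30.99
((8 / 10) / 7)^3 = 64 / 42875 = 0.00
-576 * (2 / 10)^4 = -576 / 625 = -0.92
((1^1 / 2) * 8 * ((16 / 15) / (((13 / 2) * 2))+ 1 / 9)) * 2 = 904 / 585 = 1.55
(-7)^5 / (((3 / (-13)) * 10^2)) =218491 / 300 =728.30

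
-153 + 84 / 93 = -4715 / 31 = -152.10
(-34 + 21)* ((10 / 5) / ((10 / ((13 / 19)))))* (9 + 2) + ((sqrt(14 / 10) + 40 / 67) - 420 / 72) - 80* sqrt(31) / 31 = -947293 / 38190 - 80* sqrt(31) / 31 + sqrt(35) / 5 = -37.99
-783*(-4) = 3132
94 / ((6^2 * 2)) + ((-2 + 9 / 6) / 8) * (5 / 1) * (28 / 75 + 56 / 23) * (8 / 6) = 187 / 1380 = 0.14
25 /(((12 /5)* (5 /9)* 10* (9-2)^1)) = 15 /56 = 0.27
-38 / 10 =-19 / 5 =-3.80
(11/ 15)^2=121/ 225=0.54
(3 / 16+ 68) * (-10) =-5455 / 8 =-681.88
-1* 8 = -8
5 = 5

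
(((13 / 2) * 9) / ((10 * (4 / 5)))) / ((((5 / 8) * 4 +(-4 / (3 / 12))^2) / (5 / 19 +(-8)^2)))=12987 / 7144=1.82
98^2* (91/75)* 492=143330096/25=5733203.84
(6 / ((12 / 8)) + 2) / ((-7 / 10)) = -60 / 7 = -8.57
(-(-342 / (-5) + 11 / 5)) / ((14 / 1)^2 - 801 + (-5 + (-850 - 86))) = 353 / 7730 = 0.05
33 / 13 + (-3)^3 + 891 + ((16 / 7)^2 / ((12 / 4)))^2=244277353 / 280917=869.57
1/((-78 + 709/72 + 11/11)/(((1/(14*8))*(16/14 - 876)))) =27558/236915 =0.12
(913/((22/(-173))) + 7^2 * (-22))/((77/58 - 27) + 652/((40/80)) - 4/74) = -3544119/548635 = -6.46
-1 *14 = -14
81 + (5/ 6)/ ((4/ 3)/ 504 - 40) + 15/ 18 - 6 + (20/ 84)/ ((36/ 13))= 867516865/ 11429964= 75.90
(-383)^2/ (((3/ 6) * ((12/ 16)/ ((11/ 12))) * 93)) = 3855.62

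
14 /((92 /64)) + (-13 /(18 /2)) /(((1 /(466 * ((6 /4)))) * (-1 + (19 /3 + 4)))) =-63395 /644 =-98.44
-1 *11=-11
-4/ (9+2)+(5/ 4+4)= 215/ 44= 4.89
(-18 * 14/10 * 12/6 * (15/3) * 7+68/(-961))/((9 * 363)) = -1695272/3139587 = -0.54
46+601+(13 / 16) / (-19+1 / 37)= 558971 / 864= 646.96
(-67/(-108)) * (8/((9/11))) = 1474/243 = 6.07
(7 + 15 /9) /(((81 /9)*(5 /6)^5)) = 2.40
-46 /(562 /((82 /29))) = -0.23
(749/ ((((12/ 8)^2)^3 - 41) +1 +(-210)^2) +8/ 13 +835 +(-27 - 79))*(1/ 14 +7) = 378374041881/ 73334794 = 5159.54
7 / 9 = 0.78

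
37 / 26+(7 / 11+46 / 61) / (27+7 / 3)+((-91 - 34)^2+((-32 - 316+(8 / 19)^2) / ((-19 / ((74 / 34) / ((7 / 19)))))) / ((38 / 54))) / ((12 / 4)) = 9888910245198889 / 1879652486712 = 5261.03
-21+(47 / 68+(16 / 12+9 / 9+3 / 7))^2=-18508103 / 2039184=-9.08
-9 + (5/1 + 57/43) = -115/43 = -2.67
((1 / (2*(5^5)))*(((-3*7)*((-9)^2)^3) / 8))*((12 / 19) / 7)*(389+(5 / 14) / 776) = -20213310073869 / 2580200000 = -7834.01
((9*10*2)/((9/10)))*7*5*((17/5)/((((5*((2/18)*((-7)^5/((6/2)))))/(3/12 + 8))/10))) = -1514700/2401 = -630.86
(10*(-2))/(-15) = 4/3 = 1.33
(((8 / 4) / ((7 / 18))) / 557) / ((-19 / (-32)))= 1152 / 74081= 0.02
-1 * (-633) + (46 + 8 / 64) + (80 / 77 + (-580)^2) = 207641381 / 616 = 337080.16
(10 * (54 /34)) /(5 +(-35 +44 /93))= -12555 /23341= -0.54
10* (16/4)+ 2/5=202/5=40.40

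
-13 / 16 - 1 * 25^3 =-250013 / 16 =-15625.81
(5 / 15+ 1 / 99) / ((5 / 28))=952 / 495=1.92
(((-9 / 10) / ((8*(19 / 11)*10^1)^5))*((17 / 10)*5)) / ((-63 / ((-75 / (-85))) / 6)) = 1449459 / 113591536844800000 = 0.00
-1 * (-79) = 79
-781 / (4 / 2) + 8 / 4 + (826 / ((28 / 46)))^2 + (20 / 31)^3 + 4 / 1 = 109694321039 / 59582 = 1841064.77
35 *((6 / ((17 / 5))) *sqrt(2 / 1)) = 1050 *sqrt(2) / 17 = 87.35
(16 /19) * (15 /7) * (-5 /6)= -200 /133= -1.50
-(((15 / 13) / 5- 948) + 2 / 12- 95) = 81323 / 78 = 1042.60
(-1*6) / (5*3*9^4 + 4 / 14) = -42 / 688907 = -0.00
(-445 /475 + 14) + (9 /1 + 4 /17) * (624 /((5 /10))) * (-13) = -241959863 /1615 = -149820.35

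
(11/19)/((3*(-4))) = -11/228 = -0.05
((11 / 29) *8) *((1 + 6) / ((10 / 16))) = 4928 / 145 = 33.99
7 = 7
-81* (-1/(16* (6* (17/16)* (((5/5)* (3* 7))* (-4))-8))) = -81/8696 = -0.01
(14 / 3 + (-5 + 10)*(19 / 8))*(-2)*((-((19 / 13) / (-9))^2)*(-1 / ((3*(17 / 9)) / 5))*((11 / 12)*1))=-7882435 / 11170224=-0.71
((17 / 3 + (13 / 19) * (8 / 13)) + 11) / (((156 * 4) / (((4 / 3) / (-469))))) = -487 / 6255522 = -0.00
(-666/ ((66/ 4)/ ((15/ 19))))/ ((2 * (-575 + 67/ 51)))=84915/ 3057461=0.03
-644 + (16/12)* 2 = -1924/3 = -641.33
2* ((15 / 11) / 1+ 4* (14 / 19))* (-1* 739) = -1331678 / 209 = -6371.67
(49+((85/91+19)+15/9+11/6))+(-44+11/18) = 23788/819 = 29.05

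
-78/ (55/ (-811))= 63258/ 55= 1150.15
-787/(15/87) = -22823/5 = -4564.60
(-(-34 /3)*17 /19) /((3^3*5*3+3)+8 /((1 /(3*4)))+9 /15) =2890 /143811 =0.02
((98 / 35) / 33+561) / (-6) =-92579 / 990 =-93.51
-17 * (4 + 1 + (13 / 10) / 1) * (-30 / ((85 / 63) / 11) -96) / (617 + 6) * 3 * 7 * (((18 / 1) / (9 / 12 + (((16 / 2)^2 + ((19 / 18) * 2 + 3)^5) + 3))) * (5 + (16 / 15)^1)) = 2016078829128 / 53390730205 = 37.76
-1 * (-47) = 47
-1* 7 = -7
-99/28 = -3.54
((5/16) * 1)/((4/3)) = 15/64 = 0.23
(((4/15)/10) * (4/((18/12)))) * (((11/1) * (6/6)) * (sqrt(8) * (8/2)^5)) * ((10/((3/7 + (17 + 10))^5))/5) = 184877 * sqrt(2)/895795200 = 0.00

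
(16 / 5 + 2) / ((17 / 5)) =26 / 17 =1.53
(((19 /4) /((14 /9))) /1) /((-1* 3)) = -57 /56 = -1.02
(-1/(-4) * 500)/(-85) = -25/17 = -1.47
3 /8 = 0.38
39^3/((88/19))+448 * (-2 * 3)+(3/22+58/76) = 16921327/1672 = 10120.41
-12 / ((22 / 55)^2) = -75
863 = 863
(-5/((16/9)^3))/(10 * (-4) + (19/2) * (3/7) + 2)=5103/194560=0.03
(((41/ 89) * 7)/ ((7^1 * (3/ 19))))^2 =606841/ 71289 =8.51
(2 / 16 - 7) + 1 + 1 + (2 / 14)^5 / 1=-655465 / 134456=-4.87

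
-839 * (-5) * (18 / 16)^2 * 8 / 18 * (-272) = -641835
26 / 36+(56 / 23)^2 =63325 / 9522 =6.65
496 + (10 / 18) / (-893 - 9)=4026523 / 8118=496.00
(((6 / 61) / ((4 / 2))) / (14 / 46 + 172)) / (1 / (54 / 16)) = 621 / 644648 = 0.00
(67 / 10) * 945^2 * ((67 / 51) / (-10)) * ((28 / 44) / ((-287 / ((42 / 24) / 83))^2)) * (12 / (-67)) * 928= 971682642 / 2165536483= 0.45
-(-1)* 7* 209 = 1463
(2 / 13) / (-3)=-0.05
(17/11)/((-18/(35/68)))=-0.04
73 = 73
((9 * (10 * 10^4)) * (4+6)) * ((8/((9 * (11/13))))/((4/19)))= 494000000/11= 44909090.91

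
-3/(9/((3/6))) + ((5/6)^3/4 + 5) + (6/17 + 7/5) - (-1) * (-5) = 127121/73440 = 1.73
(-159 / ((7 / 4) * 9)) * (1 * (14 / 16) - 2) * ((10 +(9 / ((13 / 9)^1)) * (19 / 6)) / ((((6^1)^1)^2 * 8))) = 40969 / 34944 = 1.17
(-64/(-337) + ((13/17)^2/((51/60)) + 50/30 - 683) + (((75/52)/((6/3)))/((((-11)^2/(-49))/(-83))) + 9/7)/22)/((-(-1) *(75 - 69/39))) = -6538767819789235/704905576459392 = -9.28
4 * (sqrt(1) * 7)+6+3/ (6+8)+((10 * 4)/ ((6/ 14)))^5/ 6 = 12047257949191/ 10206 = 1180409362.06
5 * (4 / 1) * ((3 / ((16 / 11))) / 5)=33 / 4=8.25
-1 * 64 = -64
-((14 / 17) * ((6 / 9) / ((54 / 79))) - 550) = 756244 / 1377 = 549.20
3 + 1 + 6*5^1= 34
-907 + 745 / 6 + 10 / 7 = -32819 / 42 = -781.40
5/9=0.56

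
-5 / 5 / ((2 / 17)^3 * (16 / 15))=-73695 / 128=-575.74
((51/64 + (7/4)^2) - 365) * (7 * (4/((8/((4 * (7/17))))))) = -1132537/544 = -2081.87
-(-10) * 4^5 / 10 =1024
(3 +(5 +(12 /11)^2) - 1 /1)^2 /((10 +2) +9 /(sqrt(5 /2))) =9820810 /1361613 - 982081 * sqrt(10) /907742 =3.79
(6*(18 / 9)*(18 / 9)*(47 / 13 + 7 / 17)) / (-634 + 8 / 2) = -712 / 4641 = -0.15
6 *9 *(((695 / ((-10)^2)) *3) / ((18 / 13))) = 16263 / 20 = 813.15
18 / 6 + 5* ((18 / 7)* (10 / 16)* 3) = 759 / 28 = 27.11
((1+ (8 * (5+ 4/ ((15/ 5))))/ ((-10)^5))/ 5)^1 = 37481/ 187500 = 0.20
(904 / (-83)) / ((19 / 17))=-15368 / 1577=-9.75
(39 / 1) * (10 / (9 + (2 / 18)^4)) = 255879 / 5905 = 43.33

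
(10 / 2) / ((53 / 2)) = 10 / 53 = 0.19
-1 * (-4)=4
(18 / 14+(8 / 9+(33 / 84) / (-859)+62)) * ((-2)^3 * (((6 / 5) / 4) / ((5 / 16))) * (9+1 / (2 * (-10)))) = -9946420684 / 2254875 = -4411.07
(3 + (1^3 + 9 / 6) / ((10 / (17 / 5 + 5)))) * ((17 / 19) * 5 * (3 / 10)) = 2601 / 380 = 6.84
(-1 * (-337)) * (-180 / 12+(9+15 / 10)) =-3033 / 2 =-1516.50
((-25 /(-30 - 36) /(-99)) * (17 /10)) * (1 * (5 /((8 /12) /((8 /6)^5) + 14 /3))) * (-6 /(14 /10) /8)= 68000 /18831351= 0.00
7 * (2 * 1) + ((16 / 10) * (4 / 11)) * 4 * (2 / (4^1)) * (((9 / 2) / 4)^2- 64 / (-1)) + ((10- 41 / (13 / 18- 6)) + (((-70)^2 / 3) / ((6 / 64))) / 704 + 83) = 2026414 / 9405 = 215.46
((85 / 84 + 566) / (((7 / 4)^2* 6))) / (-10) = -47629 / 15435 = -3.09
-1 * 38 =-38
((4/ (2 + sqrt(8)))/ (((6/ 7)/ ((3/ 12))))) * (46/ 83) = -161/ 498 + 161 * sqrt(2)/ 498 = 0.13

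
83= 83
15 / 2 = 7.50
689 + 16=705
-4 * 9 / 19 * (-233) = 441.47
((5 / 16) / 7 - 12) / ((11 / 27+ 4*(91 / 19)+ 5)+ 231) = -52839 / 1129520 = -0.05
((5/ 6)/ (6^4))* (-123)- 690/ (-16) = 111575/ 2592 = 43.05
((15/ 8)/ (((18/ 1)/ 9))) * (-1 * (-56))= 105/ 2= 52.50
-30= -30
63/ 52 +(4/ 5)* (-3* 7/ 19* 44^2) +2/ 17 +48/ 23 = -3299872753/ 1931540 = -1708.42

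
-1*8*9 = -72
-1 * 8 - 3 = -11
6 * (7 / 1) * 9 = 378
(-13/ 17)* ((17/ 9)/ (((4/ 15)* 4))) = -65/ 48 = -1.35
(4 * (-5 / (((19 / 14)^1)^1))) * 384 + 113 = -105373 / 19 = -5545.95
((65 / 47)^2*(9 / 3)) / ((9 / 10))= 6.38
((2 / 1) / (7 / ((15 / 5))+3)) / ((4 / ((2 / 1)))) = 3 / 16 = 0.19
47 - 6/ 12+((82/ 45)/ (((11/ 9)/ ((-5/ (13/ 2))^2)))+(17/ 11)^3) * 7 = 35321645/ 449878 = 78.51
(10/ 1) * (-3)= -30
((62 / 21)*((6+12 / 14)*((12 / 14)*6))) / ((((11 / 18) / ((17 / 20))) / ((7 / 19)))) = 2731968 / 51205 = 53.35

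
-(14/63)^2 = -4/81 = -0.05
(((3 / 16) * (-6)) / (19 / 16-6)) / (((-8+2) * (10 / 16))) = -24 / 385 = -0.06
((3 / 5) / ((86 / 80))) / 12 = 2 / 43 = 0.05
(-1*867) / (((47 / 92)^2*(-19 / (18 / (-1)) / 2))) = -264178368 / 41971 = -6294.31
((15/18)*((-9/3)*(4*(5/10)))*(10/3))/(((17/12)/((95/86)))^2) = -5415000/534361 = -10.13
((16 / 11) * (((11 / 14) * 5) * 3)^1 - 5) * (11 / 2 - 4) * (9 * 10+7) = 24735 / 14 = 1766.79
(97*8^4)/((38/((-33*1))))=-6555648/19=-345034.11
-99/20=-4.95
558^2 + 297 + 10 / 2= 311666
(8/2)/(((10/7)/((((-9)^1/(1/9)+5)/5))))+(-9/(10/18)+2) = -1419/25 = -56.76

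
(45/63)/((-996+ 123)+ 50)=-5/5761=-0.00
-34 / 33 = -1.03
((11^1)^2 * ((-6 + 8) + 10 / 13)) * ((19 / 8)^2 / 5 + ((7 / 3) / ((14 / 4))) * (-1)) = 160809 / 1040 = 154.62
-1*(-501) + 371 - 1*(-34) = 906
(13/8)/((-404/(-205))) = 2665/3232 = 0.82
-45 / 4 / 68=-45 / 272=-0.17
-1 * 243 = -243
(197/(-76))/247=-197/18772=-0.01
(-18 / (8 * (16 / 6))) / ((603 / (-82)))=123 / 1072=0.11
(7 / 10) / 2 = 7 / 20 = 0.35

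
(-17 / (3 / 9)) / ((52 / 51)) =-2601 / 52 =-50.02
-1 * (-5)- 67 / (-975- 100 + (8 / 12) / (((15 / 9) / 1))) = 5.06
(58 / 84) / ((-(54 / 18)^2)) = -29 / 378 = -0.08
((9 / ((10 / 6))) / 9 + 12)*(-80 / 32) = -63 / 2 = -31.50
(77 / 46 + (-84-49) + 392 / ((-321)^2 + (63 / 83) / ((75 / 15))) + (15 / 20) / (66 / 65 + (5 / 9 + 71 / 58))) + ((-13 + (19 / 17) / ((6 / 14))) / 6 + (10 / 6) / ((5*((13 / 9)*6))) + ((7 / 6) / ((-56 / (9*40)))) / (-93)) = -132.67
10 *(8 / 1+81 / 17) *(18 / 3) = 765.88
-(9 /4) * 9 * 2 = -81 /2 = -40.50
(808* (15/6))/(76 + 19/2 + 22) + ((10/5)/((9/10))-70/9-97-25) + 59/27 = -123739/1161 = -106.58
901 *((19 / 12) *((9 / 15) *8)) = 34238 / 5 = 6847.60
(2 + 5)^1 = 7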